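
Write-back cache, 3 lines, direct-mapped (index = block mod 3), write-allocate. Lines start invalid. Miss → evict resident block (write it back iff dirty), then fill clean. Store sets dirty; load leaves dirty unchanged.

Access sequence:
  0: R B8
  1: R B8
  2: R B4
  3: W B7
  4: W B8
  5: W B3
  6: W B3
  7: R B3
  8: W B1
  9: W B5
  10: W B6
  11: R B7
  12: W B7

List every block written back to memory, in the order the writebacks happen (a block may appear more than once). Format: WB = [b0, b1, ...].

  0 | R B8 → L2 miss [-]
  1 | R B8 → L2 hit [-]
  2 | R B4 → L1 miss [-]
  3 | W B7 → L1 miss [D]
  4 | W B8 → L2 hit [D]
  5 | W B3 → L0 miss [D]
  6 | W B3 → L0 hit [D]
  7 | R B3 → L0 hit [D]
  8 | W B1 → L1 miss wb→B7 [D]
  9 | W B5 → L2 miss wb→B8 [D]
  10 | W B6 → L0 miss wb→B3 [D]
  11 | R B7 → L1 miss wb→B1 [-]
  12 | W B7 → L1 hit [D]

WB = [7, 8, 3, 1]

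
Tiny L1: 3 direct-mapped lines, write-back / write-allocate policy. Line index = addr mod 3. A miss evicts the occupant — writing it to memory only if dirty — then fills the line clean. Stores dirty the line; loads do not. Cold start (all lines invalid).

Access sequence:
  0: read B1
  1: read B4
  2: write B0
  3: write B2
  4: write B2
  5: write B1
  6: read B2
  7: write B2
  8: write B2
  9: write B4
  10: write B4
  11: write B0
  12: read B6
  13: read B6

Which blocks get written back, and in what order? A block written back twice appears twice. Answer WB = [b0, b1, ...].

0: R B1 -> L1 miss  d=-]
1: R B4 -> L1 miss  d=-]
2: W B0 -> L0 miss  d=D]
3: W B2 -> L2 miss  d=D]
4: W B2 -> L2 hit  d=D]
5: W B1 -> L1 miss  d=D]
6: R B2 -> L2 hit  d=D]
7: W B2 -> L2 hit  d=D]
8: W B2 -> L2 hit  d=D]
9: W B4 -> L1 miss wb->B1  d=D]
10: W B4 -> L1 hit  d=D]
11: W B0 -> L0 hit  d=D]
12: R B6 -> L0 miss wb->B0  d=-]
13: R B6 -> L0 hit  d=-]

WB = [1, 0]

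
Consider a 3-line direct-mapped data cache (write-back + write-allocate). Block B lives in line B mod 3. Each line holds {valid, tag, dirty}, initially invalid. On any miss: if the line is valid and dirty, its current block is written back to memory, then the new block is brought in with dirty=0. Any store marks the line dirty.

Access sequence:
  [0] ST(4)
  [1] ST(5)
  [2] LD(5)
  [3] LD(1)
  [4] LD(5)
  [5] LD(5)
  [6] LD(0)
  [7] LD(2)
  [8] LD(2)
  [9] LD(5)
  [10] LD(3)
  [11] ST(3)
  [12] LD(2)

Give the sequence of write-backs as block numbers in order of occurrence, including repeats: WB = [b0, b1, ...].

WB = [4, 5]

  0 | W B4 → L1 miss [D]
  1 | W B5 → L2 miss [D]
  2 | R B5 → L2 hit [D]
  3 | R B1 → L1 miss wb→B4 [-]
  4 | R B5 → L2 hit [D]
  5 | R B5 → L2 hit [D]
  6 | R B0 → L0 miss [-]
  7 | R B2 → L2 miss wb→B5 [-]
  8 | R B2 → L2 hit [-]
  9 | R B5 → L2 miss [-]
  10 | R B3 → L0 miss [-]
  11 | W B3 → L0 hit [D]
  12 | R B2 → L2 miss [-]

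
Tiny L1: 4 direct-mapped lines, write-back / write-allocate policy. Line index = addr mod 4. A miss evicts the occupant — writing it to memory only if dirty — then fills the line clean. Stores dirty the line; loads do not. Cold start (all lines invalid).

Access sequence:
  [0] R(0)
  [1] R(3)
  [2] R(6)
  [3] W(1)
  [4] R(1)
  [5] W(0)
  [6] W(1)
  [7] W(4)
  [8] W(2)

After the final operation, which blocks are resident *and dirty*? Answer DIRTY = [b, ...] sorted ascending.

DIRTY = [1, 2, 4]

0: R B0 → L0 miss [-]
1: R B3 → L3 miss [-]
2: R B6 → L2 miss [-]
3: W B1 → L1 miss [D]
4: R B1 → L1 hit [D]
5: W B0 → L0 hit [D]
6: W B1 → L1 hit [D]
7: W B4 → L0 miss wb→B0 [D]
8: W B2 → L2 miss [D]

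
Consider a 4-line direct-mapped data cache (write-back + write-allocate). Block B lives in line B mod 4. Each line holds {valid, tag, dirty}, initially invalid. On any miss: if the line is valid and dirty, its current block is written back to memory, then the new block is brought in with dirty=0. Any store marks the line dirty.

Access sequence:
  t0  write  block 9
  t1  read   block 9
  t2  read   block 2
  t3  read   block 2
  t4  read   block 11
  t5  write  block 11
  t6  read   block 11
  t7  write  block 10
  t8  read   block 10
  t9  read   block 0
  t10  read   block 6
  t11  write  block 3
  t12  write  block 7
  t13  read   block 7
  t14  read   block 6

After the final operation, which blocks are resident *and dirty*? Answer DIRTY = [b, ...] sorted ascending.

0: W B9 → L1 miss [D]
1: R B9 → L1 hit [D]
2: R B2 → L2 miss [-]
3: R B2 → L2 hit [-]
4: R B11 → L3 miss [-]
5: W B11 → L3 hit [D]
6: R B11 → L3 hit [D]
7: W B10 → L2 miss [D]
8: R B10 → L2 hit [D]
9: R B0 → L0 miss [-]
10: R B6 → L2 miss wb→B10 [-]
11: W B3 → L3 miss wb→B11 [D]
12: W B7 → L3 miss wb→B3 [D]
13: R B7 → L3 hit [D]
14: R B6 → L2 hit [-]

DIRTY = [7, 9]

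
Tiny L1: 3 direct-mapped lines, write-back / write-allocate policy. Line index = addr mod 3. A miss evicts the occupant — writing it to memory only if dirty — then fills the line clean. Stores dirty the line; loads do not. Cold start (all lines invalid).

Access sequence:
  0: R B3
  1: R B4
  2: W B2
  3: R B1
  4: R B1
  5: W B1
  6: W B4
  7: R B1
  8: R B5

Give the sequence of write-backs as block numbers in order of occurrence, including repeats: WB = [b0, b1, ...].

WB = [1, 4, 2]

0: R B3 → L0 miss [-]
1: R B4 → L1 miss [-]
2: W B2 → L2 miss [D]
3: R B1 → L1 miss [-]
4: R B1 → L1 hit [-]
5: W B1 → L1 hit [D]
6: W B4 → L1 miss wb→B1 [D]
7: R B1 → L1 miss wb→B4 [-]
8: R B5 → L2 miss wb→B2 [-]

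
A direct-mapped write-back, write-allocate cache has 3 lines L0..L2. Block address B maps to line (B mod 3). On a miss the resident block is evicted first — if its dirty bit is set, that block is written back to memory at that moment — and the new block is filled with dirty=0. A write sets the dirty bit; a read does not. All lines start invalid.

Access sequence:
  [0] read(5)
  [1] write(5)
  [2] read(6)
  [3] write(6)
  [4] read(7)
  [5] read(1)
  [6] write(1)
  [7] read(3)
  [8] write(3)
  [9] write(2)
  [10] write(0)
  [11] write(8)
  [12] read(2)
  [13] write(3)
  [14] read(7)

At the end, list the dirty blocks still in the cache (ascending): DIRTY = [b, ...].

DIRTY = [3]

  0 | R B5 → L2 miss [-]
  1 | W B5 → L2 hit [D]
  2 | R B6 → L0 miss [-]
  3 | W B6 → L0 hit [D]
  4 | R B7 → L1 miss [-]
  5 | R B1 → L1 miss [-]
  6 | W B1 → L1 hit [D]
  7 | R B3 → L0 miss wb→B6 [-]
  8 | W B3 → L0 hit [D]
  9 | W B2 → L2 miss wb→B5 [D]
  10 | W B0 → L0 miss wb→B3 [D]
  11 | W B8 → L2 miss wb→B2 [D]
  12 | R B2 → L2 miss wb→B8 [-]
  13 | W B3 → L0 miss wb→B0 [D]
  14 | R B7 → L1 miss wb→B1 [-]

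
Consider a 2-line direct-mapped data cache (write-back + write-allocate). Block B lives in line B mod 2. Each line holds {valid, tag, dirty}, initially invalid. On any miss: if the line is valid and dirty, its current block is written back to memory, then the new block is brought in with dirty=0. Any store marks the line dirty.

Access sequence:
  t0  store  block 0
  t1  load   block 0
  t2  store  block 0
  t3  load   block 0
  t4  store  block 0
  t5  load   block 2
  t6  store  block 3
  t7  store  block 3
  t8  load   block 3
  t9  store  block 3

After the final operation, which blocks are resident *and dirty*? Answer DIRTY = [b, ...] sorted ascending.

0: W B0 -> L0 miss  d=D]
1: R B0 -> L0 hit  d=D]
2: W B0 -> L0 hit  d=D]
3: R B0 -> L0 hit  d=D]
4: W B0 -> L0 hit  d=D]
5: R B2 -> L0 miss wb->B0  d=-]
6: W B3 -> L1 miss  d=D]
7: W B3 -> L1 hit  d=D]
8: R B3 -> L1 hit  d=D]
9: W B3 -> L1 hit  d=D]

DIRTY = [3]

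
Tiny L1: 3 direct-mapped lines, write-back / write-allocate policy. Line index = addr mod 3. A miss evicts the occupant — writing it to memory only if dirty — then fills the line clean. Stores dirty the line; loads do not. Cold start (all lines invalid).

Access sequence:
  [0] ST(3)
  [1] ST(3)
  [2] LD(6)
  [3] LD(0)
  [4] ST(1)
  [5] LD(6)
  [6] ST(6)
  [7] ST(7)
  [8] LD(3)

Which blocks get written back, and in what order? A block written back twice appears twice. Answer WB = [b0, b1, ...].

WB = [3, 1, 6]

0: W B3 -> L0 miss  d=D]
1: W B3 -> L0 hit  d=D]
2: R B6 -> L0 miss wb->B3  d=-]
3: R B0 -> L0 miss  d=-]
4: W B1 -> L1 miss  d=D]
5: R B6 -> L0 miss  d=-]
6: W B6 -> L0 hit  d=D]
7: W B7 -> L1 miss wb->B1  d=D]
8: R B3 -> L0 miss wb->B6  d=-]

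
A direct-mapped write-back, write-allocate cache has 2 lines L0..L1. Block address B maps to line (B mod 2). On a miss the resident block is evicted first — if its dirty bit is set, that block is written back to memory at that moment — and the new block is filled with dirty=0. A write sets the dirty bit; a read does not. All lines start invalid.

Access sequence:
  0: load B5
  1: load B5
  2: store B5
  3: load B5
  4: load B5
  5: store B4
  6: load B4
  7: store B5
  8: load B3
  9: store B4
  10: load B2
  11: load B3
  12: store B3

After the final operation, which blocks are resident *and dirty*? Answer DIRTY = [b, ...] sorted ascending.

DIRTY = [3]

  0 | R B5 → L1 miss [-]
  1 | R B5 → L1 hit [-]
  2 | W B5 → L1 hit [D]
  3 | R B5 → L1 hit [D]
  4 | R B5 → L1 hit [D]
  5 | W B4 → L0 miss [D]
  6 | R B4 → L0 hit [D]
  7 | W B5 → L1 hit [D]
  8 | R B3 → L1 miss wb→B5 [-]
  9 | W B4 → L0 hit [D]
  10 | R B2 → L0 miss wb→B4 [-]
  11 | R B3 → L1 hit [-]
  12 | W B3 → L1 hit [D]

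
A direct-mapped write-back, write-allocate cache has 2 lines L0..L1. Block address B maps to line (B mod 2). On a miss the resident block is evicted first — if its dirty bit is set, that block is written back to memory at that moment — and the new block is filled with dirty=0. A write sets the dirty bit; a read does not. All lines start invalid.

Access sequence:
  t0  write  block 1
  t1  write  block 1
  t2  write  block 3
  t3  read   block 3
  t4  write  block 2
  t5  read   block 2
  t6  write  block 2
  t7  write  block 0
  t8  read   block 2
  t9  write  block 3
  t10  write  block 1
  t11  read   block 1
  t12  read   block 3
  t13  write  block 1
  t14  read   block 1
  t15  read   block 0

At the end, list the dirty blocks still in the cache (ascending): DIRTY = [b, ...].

DIRTY = [1]

  0 | W B1 → L1 miss [D]
  1 | W B1 → L1 hit [D]
  2 | W B3 → L1 miss wb→B1 [D]
  3 | R B3 → L1 hit [D]
  4 | W B2 → L0 miss [D]
  5 | R B2 → L0 hit [D]
  6 | W B2 → L0 hit [D]
  7 | W B0 → L0 miss wb→B2 [D]
  8 | R B2 → L0 miss wb→B0 [-]
  9 | W B3 → L1 hit [D]
  10 | W B1 → L1 miss wb→B3 [D]
  11 | R B1 → L1 hit [D]
  12 | R B3 → L1 miss wb→B1 [-]
  13 | W B1 → L1 miss [D]
  14 | R B1 → L1 hit [D]
  15 | R B0 → L0 miss [-]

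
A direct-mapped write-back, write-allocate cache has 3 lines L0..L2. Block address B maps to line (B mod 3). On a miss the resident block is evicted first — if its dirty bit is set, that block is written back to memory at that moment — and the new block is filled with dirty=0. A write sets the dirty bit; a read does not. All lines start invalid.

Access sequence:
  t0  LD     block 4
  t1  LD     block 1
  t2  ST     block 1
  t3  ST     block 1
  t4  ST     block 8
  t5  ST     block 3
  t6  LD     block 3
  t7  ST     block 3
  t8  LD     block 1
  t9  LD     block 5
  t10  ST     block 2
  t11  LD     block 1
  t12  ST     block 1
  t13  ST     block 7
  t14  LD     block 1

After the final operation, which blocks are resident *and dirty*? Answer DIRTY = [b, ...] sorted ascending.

DIRTY = [2, 3]

0: R B4 -> L1 miss  d=-]
1: R B1 -> L1 miss  d=-]
2: W B1 -> L1 hit  d=D]
3: W B1 -> L1 hit  d=D]
4: W B8 -> L2 miss  d=D]
5: W B3 -> L0 miss  d=D]
6: R B3 -> L0 hit  d=D]
7: W B3 -> L0 hit  d=D]
8: R B1 -> L1 hit  d=D]
9: R B5 -> L2 miss wb->B8  d=-]
10: W B2 -> L2 miss  d=D]
11: R B1 -> L1 hit  d=D]
12: W B1 -> L1 hit  d=D]
13: W B7 -> L1 miss wb->B1  d=D]
14: R B1 -> L1 miss wb->B7  d=-]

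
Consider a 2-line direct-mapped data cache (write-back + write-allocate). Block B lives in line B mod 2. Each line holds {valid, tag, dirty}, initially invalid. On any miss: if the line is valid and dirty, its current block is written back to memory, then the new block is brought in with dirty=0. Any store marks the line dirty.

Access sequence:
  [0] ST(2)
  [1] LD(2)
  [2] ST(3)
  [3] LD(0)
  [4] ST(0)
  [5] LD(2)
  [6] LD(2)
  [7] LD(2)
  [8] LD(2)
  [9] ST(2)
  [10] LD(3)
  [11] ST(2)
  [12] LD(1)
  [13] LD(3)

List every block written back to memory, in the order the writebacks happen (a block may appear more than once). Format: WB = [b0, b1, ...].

WB = [2, 0, 3]

0: W B2 -> L0 miss  d=D]
1: R B2 -> L0 hit  d=D]
2: W B3 -> L1 miss  d=D]
3: R B0 -> L0 miss wb->B2  d=-]
4: W B0 -> L0 hit  d=D]
5: R B2 -> L0 miss wb->B0  d=-]
6: R B2 -> L0 hit  d=-]
7: R B2 -> L0 hit  d=-]
8: R B2 -> L0 hit  d=-]
9: W B2 -> L0 hit  d=D]
10: R B3 -> L1 hit  d=D]
11: W B2 -> L0 hit  d=D]
12: R B1 -> L1 miss wb->B3  d=-]
13: R B3 -> L1 miss  d=-]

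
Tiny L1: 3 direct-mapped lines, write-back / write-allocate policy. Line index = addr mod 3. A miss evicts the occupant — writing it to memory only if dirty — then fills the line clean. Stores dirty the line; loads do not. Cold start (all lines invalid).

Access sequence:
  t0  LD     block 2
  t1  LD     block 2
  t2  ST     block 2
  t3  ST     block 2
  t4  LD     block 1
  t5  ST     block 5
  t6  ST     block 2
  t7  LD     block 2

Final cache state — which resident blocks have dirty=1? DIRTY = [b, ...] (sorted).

DIRTY = [2]

0: R B2 -> L2 miss  d=-]
1: R B2 -> L2 hit  d=-]
2: W B2 -> L2 hit  d=D]
3: W B2 -> L2 hit  d=D]
4: R B1 -> L1 miss  d=-]
5: W B5 -> L2 miss wb->B2  d=D]
6: W B2 -> L2 miss wb->B5  d=D]
7: R B2 -> L2 hit  d=D]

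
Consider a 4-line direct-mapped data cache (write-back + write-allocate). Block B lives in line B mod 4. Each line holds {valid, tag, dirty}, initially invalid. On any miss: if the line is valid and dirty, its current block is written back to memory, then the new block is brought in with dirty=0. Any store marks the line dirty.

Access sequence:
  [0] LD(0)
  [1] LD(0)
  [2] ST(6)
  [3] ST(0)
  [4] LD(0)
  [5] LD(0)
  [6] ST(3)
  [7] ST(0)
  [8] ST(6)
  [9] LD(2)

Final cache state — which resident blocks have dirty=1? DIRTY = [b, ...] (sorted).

DIRTY = [0, 3]

0: R B0 -> L0 miss  d=-]
1: R B0 -> L0 hit  d=-]
2: W B6 -> L2 miss  d=D]
3: W B0 -> L0 hit  d=D]
4: R B0 -> L0 hit  d=D]
5: R B0 -> L0 hit  d=D]
6: W B3 -> L3 miss  d=D]
7: W B0 -> L0 hit  d=D]
8: W B6 -> L2 hit  d=D]
9: R B2 -> L2 miss wb->B6  d=-]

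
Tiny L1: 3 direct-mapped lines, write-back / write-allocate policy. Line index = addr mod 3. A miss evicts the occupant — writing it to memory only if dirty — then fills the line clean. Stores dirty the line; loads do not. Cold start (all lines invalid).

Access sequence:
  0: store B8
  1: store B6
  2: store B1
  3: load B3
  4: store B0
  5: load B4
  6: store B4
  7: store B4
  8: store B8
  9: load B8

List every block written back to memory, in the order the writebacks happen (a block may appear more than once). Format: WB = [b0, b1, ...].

WB = [6, 1]

0: W B8 -> L2 miss  d=D]
1: W B6 -> L0 miss  d=D]
2: W B1 -> L1 miss  d=D]
3: R B3 -> L0 miss wb->B6  d=-]
4: W B0 -> L0 miss  d=D]
5: R B4 -> L1 miss wb->B1  d=-]
6: W B4 -> L1 hit  d=D]
7: W B4 -> L1 hit  d=D]
8: W B8 -> L2 hit  d=D]
9: R B8 -> L2 hit  d=D]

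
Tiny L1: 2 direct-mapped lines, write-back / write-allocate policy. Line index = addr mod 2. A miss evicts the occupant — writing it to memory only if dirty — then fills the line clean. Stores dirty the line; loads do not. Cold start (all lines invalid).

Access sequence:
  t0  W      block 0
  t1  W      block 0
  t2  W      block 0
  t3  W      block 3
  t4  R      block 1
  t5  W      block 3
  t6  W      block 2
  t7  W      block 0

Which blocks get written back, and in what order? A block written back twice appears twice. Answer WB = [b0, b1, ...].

WB = [3, 0, 2]

  0 | W B0 → L0 miss [D]
  1 | W B0 → L0 hit [D]
  2 | W B0 → L0 hit [D]
  3 | W B3 → L1 miss [D]
  4 | R B1 → L1 miss wb→B3 [-]
  5 | W B3 → L1 miss [D]
  6 | W B2 → L0 miss wb→B0 [D]
  7 | W B0 → L0 miss wb→B2 [D]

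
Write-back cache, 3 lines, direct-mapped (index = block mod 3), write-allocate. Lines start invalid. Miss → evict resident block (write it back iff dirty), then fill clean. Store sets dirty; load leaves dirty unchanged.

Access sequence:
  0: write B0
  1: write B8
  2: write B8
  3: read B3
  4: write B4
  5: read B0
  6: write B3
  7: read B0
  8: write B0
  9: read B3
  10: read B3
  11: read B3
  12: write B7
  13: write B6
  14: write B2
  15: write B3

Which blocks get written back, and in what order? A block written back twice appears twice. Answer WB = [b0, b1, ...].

WB = [0, 3, 0, 4, 8, 6]

0: W B0 → L0 miss [D]
1: W B8 → L2 miss [D]
2: W B8 → L2 hit [D]
3: R B3 → L0 miss wb→B0 [-]
4: W B4 → L1 miss [D]
5: R B0 → L0 miss [-]
6: W B3 → L0 miss [D]
7: R B0 → L0 miss wb→B3 [-]
8: W B0 → L0 hit [D]
9: R B3 → L0 miss wb→B0 [-]
10: R B3 → L0 hit [-]
11: R B3 → L0 hit [-]
12: W B7 → L1 miss wb→B4 [D]
13: W B6 → L0 miss [D]
14: W B2 → L2 miss wb→B8 [D]
15: W B3 → L0 miss wb→B6 [D]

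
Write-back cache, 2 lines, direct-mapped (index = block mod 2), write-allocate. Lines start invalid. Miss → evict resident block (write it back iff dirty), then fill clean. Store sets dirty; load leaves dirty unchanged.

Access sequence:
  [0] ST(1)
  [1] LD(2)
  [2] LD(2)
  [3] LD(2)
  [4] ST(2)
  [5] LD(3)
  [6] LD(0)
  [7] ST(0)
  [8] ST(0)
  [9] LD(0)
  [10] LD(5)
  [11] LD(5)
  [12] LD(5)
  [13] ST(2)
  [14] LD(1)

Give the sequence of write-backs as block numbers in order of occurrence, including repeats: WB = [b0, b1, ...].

  0 | W B1 → L1 miss [D]
  1 | R B2 → L0 miss [-]
  2 | R B2 → L0 hit [-]
  3 | R B2 → L0 hit [-]
  4 | W B2 → L0 hit [D]
  5 | R B3 → L1 miss wb→B1 [-]
  6 | R B0 → L0 miss wb→B2 [-]
  7 | W B0 → L0 hit [D]
  8 | W B0 → L0 hit [D]
  9 | R B0 → L0 hit [D]
  10 | R B5 → L1 miss [-]
  11 | R B5 → L1 hit [-]
  12 | R B5 → L1 hit [-]
  13 | W B2 → L0 miss wb→B0 [D]
  14 | R B1 → L1 miss [-]

WB = [1, 2, 0]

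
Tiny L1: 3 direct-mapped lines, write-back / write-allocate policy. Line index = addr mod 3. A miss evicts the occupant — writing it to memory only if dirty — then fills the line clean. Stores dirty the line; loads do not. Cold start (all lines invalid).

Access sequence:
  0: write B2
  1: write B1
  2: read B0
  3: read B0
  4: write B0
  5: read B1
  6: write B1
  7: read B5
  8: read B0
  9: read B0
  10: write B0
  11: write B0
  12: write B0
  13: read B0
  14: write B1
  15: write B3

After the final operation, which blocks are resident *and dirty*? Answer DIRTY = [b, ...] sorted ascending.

DIRTY = [1, 3]

0: W B2 -> L2 miss  d=D]
1: W B1 -> L1 miss  d=D]
2: R B0 -> L0 miss  d=-]
3: R B0 -> L0 hit  d=-]
4: W B0 -> L0 hit  d=D]
5: R B1 -> L1 hit  d=D]
6: W B1 -> L1 hit  d=D]
7: R B5 -> L2 miss wb->B2  d=-]
8: R B0 -> L0 hit  d=D]
9: R B0 -> L0 hit  d=D]
10: W B0 -> L0 hit  d=D]
11: W B0 -> L0 hit  d=D]
12: W B0 -> L0 hit  d=D]
13: R B0 -> L0 hit  d=D]
14: W B1 -> L1 hit  d=D]
15: W B3 -> L0 miss wb->B0  d=D]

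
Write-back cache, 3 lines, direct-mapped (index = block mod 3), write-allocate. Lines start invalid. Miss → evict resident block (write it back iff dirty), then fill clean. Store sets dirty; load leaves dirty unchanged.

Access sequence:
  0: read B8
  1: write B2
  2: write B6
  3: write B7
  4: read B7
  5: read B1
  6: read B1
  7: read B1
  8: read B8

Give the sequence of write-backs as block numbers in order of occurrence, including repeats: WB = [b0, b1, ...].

0: R B8 → L2 miss [-]
1: W B2 → L2 miss [D]
2: W B6 → L0 miss [D]
3: W B7 → L1 miss [D]
4: R B7 → L1 hit [D]
5: R B1 → L1 miss wb→B7 [-]
6: R B1 → L1 hit [-]
7: R B1 → L1 hit [-]
8: R B8 → L2 miss wb→B2 [-]

WB = [7, 2]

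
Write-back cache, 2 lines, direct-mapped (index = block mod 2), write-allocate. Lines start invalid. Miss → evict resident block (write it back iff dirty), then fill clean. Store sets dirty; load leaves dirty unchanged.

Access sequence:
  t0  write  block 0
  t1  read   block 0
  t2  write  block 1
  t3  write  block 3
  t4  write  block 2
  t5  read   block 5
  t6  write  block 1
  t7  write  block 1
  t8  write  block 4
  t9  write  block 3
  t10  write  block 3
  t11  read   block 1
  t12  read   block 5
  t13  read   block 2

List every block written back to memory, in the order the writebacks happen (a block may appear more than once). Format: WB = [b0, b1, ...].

  0 | W B0 → L0 miss [D]
  1 | R B0 → L0 hit [D]
  2 | W B1 → L1 miss [D]
  3 | W B3 → L1 miss wb→B1 [D]
  4 | W B2 → L0 miss wb→B0 [D]
  5 | R B5 → L1 miss wb→B3 [-]
  6 | W B1 → L1 miss [D]
  7 | W B1 → L1 hit [D]
  8 | W B4 → L0 miss wb→B2 [D]
  9 | W B3 → L1 miss wb→B1 [D]
  10 | W B3 → L1 hit [D]
  11 | R B1 → L1 miss wb→B3 [-]
  12 | R B5 → L1 miss [-]
  13 | R B2 → L0 miss wb→B4 [-]

WB = [1, 0, 3, 2, 1, 3, 4]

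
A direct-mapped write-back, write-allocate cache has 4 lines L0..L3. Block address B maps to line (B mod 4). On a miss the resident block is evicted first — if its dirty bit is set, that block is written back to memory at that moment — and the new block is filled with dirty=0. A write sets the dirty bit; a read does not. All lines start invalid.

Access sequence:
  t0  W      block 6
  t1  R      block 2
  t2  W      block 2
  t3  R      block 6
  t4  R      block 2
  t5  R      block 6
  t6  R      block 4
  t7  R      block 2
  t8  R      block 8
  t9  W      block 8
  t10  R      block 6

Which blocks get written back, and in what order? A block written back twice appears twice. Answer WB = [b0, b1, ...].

  0 | W B6 → L2 miss [D]
  1 | R B2 → L2 miss wb→B6 [-]
  2 | W B2 → L2 hit [D]
  3 | R B6 → L2 miss wb→B2 [-]
  4 | R B2 → L2 miss [-]
  5 | R B6 → L2 miss [-]
  6 | R B4 → L0 miss [-]
  7 | R B2 → L2 miss [-]
  8 | R B8 → L0 miss [-]
  9 | W B8 → L0 hit [D]
  10 | R B6 → L2 miss [-]

WB = [6, 2]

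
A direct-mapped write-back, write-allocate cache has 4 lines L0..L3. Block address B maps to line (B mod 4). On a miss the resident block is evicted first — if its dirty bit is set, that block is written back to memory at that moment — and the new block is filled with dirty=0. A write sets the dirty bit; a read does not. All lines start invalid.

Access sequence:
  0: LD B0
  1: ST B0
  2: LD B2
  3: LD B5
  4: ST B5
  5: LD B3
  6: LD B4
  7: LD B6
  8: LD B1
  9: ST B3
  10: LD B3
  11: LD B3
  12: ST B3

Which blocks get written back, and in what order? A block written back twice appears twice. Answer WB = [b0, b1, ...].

WB = [0, 5]

  0 | R B0 → L0 miss [-]
  1 | W B0 → L0 hit [D]
  2 | R B2 → L2 miss [-]
  3 | R B5 → L1 miss [-]
  4 | W B5 → L1 hit [D]
  5 | R B3 → L3 miss [-]
  6 | R B4 → L0 miss wb→B0 [-]
  7 | R B6 → L2 miss [-]
  8 | R B1 → L1 miss wb→B5 [-]
  9 | W B3 → L3 hit [D]
  10 | R B3 → L3 hit [D]
  11 | R B3 → L3 hit [D]
  12 | W B3 → L3 hit [D]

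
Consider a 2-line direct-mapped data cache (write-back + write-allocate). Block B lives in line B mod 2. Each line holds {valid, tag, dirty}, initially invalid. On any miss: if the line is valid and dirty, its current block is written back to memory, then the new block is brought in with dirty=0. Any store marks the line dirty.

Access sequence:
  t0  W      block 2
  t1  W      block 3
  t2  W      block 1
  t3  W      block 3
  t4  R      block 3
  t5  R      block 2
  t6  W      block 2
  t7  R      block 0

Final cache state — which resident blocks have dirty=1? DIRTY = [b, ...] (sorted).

0: W B2 -> L0 miss  d=D]
1: W B3 -> L1 miss  d=D]
2: W B1 -> L1 miss wb->B3  d=D]
3: W B3 -> L1 miss wb->B1  d=D]
4: R B3 -> L1 hit  d=D]
5: R B2 -> L0 hit  d=D]
6: W B2 -> L0 hit  d=D]
7: R B0 -> L0 miss wb->B2  d=-]

DIRTY = [3]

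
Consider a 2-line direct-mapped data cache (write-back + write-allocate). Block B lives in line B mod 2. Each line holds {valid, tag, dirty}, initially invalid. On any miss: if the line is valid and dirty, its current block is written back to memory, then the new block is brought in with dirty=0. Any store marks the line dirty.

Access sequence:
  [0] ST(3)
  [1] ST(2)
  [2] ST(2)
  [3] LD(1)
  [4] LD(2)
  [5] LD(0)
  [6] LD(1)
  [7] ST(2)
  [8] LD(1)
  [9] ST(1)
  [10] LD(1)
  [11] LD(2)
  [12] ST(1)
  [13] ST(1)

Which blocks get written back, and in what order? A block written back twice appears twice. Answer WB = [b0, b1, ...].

WB = [3, 2]

  0 | W B3 → L1 miss [D]
  1 | W B2 → L0 miss [D]
  2 | W B2 → L0 hit [D]
  3 | R B1 → L1 miss wb→B3 [-]
  4 | R B2 → L0 hit [D]
  5 | R B0 → L0 miss wb→B2 [-]
  6 | R B1 → L1 hit [-]
  7 | W B2 → L0 miss [D]
  8 | R B1 → L1 hit [-]
  9 | W B1 → L1 hit [D]
  10 | R B1 → L1 hit [D]
  11 | R B2 → L0 hit [D]
  12 | W B1 → L1 hit [D]
  13 | W B1 → L1 hit [D]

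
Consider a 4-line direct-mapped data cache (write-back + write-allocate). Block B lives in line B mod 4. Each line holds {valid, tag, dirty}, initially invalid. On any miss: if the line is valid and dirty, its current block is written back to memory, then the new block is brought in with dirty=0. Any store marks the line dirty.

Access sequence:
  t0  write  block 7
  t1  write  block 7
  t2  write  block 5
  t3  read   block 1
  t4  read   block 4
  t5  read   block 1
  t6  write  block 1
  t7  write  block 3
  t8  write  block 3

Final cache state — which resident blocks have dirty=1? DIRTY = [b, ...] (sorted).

DIRTY = [1, 3]

0: W B7 -> L3 miss  d=D]
1: W B7 -> L3 hit  d=D]
2: W B5 -> L1 miss  d=D]
3: R B1 -> L1 miss wb->B5  d=-]
4: R B4 -> L0 miss  d=-]
5: R B1 -> L1 hit  d=-]
6: W B1 -> L1 hit  d=D]
7: W B3 -> L3 miss wb->B7  d=D]
8: W B3 -> L3 hit  d=D]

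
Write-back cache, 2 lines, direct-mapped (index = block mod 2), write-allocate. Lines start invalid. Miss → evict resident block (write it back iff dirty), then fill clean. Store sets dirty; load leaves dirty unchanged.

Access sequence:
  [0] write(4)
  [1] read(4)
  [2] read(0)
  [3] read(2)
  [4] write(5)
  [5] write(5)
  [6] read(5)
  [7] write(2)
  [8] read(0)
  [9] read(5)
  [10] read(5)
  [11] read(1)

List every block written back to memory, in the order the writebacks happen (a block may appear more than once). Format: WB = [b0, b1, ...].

0: W B4 → L0 miss [D]
1: R B4 → L0 hit [D]
2: R B0 → L0 miss wb→B4 [-]
3: R B2 → L0 miss [-]
4: W B5 → L1 miss [D]
5: W B5 → L1 hit [D]
6: R B5 → L1 hit [D]
7: W B2 → L0 hit [D]
8: R B0 → L0 miss wb→B2 [-]
9: R B5 → L1 hit [D]
10: R B5 → L1 hit [D]
11: R B1 → L1 miss wb→B5 [-]

WB = [4, 2, 5]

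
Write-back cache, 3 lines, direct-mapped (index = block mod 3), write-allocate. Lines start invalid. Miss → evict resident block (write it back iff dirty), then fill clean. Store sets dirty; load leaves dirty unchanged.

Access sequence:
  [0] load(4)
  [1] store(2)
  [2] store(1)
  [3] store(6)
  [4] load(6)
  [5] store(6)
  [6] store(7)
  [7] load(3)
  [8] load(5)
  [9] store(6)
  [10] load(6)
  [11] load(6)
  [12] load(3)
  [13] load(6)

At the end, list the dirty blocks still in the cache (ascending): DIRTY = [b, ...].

DIRTY = [7]

  0 | R B4 → L1 miss [-]
  1 | W B2 → L2 miss [D]
  2 | W B1 → L1 miss [D]
  3 | W B6 → L0 miss [D]
  4 | R B6 → L0 hit [D]
  5 | W B6 → L0 hit [D]
  6 | W B7 → L1 miss wb→B1 [D]
  7 | R B3 → L0 miss wb→B6 [-]
  8 | R B5 → L2 miss wb→B2 [-]
  9 | W B6 → L0 miss [D]
  10 | R B6 → L0 hit [D]
  11 | R B6 → L0 hit [D]
  12 | R B3 → L0 miss wb→B6 [-]
  13 | R B6 → L0 miss [-]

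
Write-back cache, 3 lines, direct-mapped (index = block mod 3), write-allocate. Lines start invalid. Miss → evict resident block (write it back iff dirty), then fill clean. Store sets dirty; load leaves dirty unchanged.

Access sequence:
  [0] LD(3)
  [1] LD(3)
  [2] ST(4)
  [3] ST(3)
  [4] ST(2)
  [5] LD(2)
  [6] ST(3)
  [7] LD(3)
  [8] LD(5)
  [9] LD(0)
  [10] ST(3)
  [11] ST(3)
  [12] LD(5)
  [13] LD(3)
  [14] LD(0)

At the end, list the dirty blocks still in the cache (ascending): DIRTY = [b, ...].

0: R B3 → L0 miss [-]
1: R B3 → L0 hit [-]
2: W B4 → L1 miss [D]
3: W B3 → L0 hit [D]
4: W B2 → L2 miss [D]
5: R B2 → L2 hit [D]
6: W B3 → L0 hit [D]
7: R B3 → L0 hit [D]
8: R B5 → L2 miss wb→B2 [-]
9: R B0 → L0 miss wb→B3 [-]
10: W B3 → L0 miss [D]
11: W B3 → L0 hit [D]
12: R B5 → L2 hit [-]
13: R B3 → L0 hit [D]
14: R B0 → L0 miss wb→B3 [-]

DIRTY = [4]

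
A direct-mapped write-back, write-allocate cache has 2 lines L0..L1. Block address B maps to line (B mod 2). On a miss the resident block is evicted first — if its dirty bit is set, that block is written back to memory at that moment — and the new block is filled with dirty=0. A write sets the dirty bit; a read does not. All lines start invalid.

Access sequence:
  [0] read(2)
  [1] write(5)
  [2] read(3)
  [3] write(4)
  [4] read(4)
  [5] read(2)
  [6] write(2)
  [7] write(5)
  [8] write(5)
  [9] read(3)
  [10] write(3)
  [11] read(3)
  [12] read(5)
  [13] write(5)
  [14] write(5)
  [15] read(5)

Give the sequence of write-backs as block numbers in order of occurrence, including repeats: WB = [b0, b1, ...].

WB = [5, 4, 5, 3]

0: R B2 -> L0 miss  d=-]
1: W B5 -> L1 miss  d=D]
2: R B3 -> L1 miss wb->B5  d=-]
3: W B4 -> L0 miss  d=D]
4: R B4 -> L0 hit  d=D]
5: R B2 -> L0 miss wb->B4  d=-]
6: W B2 -> L0 hit  d=D]
7: W B5 -> L1 miss  d=D]
8: W B5 -> L1 hit  d=D]
9: R B3 -> L1 miss wb->B5  d=-]
10: W B3 -> L1 hit  d=D]
11: R B3 -> L1 hit  d=D]
12: R B5 -> L1 miss wb->B3  d=-]
13: W B5 -> L1 hit  d=D]
14: W B5 -> L1 hit  d=D]
15: R B5 -> L1 hit  d=D]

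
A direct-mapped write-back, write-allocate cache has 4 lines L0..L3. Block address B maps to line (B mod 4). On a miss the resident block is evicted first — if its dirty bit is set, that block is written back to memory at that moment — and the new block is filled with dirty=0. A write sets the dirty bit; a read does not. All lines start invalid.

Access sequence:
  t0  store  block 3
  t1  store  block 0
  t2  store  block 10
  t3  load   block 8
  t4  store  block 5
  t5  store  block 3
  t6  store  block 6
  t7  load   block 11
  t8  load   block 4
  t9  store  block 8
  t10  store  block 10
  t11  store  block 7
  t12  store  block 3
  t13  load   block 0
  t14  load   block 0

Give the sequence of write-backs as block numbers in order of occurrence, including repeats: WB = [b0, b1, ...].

WB = [0, 10, 3, 6, 7, 8]

  0 | W B3 → L3 miss [D]
  1 | W B0 → L0 miss [D]
  2 | W B10 → L2 miss [D]
  3 | R B8 → L0 miss wb→B0 [-]
  4 | W B5 → L1 miss [D]
  5 | W B3 → L3 hit [D]
  6 | W B6 → L2 miss wb→B10 [D]
  7 | R B11 → L3 miss wb→B3 [-]
  8 | R B4 → L0 miss [-]
  9 | W B8 → L0 miss [D]
  10 | W B10 → L2 miss wb→B6 [D]
  11 | W B7 → L3 miss [D]
  12 | W B3 → L3 miss wb→B7 [D]
  13 | R B0 → L0 miss wb→B8 [-]
  14 | R B0 → L0 hit [-]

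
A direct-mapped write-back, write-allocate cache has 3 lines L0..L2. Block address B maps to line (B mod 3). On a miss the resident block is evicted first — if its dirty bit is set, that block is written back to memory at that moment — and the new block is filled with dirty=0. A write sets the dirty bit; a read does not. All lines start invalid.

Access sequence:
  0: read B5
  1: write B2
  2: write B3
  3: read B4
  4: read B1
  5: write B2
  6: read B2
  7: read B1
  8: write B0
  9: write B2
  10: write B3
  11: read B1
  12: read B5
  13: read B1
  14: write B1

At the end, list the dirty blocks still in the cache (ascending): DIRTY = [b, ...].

DIRTY = [1, 3]

0: R B5 → L2 miss [-]
1: W B2 → L2 miss [D]
2: W B3 → L0 miss [D]
3: R B4 → L1 miss [-]
4: R B1 → L1 miss [-]
5: W B2 → L2 hit [D]
6: R B2 → L2 hit [D]
7: R B1 → L1 hit [-]
8: W B0 → L0 miss wb→B3 [D]
9: W B2 → L2 hit [D]
10: W B3 → L0 miss wb→B0 [D]
11: R B1 → L1 hit [-]
12: R B5 → L2 miss wb→B2 [-]
13: R B1 → L1 hit [-]
14: W B1 → L1 hit [D]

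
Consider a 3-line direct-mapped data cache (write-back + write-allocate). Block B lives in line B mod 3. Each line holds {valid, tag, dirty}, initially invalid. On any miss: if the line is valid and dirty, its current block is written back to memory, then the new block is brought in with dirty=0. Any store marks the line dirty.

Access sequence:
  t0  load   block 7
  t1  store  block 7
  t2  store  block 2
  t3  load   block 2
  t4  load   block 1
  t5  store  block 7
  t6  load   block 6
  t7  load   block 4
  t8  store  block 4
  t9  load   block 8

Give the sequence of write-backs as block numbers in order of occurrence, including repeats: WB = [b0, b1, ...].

WB = [7, 7, 2]

0: R B7 → L1 miss [-]
1: W B7 → L1 hit [D]
2: W B2 → L2 miss [D]
3: R B2 → L2 hit [D]
4: R B1 → L1 miss wb→B7 [-]
5: W B7 → L1 miss [D]
6: R B6 → L0 miss [-]
7: R B4 → L1 miss wb→B7 [-]
8: W B4 → L1 hit [D]
9: R B8 → L2 miss wb→B2 [-]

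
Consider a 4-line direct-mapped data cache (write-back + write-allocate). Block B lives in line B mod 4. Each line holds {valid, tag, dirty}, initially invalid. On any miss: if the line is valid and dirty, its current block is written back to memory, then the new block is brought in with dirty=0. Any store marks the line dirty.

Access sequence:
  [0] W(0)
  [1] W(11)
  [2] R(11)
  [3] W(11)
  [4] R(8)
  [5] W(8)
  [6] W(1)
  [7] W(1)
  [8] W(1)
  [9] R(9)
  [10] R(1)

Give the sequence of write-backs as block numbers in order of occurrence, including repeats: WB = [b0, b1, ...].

0: W B0 -> L0 miss  d=D]
1: W B11 -> L3 miss  d=D]
2: R B11 -> L3 hit  d=D]
3: W B11 -> L3 hit  d=D]
4: R B8 -> L0 miss wb->B0  d=-]
5: W B8 -> L0 hit  d=D]
6: W B1 -> L1 miss  d=D]
7: W B1 -> L1 hit  d=D]
8: W B1 -> L1 hit  d=D]
9: R B9 -> L1 miss wb->B1  d=-]
10: R B1 -> L1 miss  d=-]

WB = [0, 1]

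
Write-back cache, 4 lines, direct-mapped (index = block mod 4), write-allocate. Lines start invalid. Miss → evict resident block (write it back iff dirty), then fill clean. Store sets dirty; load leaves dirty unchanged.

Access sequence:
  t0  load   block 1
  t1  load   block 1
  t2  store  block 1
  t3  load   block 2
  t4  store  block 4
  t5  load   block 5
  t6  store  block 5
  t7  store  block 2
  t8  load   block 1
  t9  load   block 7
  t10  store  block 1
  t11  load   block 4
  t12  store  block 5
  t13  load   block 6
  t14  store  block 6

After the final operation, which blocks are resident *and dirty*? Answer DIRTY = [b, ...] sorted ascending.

DIRTY = [4, 5, 6]

0: R B1 -> L1 miss  d=-]
1: R B1 -> L1 hit  d=-]
2: W B1 -> L1 hit  d=D]
3: R B2 -> L2 miss  d=-]
4: W B4 -> L0 miss  d=D]
5: R B5 -> L1 miss wb->B1  d=-]
6: W B5 -> L1 hit  d=D]
7: W B2 -> L2 hit  d=D]
8: R B1 -> L1 miss wb->B5  d=-]
9: R B7 -> L3 miss  d=-]
10: W B1 -> L1 hit  d=D]
11: R B4 -> L0 hit  d=D]
12: W B5 -> L1 miss wb->B1  d=D]
13: R B6 -> L2 miss wb->B2  d=-]
14: W B6 -> L2 hit  d=D]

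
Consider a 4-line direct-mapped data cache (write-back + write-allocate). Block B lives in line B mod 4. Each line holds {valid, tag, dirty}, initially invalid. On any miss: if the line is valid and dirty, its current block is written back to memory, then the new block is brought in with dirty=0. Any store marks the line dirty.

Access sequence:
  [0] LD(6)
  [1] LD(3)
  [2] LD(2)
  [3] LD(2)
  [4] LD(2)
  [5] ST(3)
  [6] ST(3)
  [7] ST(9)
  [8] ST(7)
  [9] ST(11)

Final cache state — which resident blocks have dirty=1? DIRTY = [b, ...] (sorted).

DIRTY = [9, 11]

0: R B6 -> L2 miss  d=-]
1: R B3 -> L3 miss  d=-]
2: R B2 -> L2 miss  d=-]
3: R B2 -> L2 hit  d=-]
4: R B2 -> L2 hit  d=-]
5: W B3 -> L3 hit  d=D]
6: W B3 -> L3 hit  d=D]
7: W B9 -> L1 miss  d=D]
8: W B7 -> L3 miss wb->B3  d=D]
9: W B11 -> L3 miss wb->B7  d=D]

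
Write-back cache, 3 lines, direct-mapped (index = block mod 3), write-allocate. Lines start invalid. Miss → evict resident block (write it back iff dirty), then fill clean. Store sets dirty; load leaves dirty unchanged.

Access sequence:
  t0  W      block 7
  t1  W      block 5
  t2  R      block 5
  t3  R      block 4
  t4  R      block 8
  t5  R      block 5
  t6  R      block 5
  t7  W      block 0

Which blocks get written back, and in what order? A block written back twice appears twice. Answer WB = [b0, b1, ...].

WB = [7, 5]

0: W B7 → L1 miss [D]
1: W B5 → L2 miss [D]
2: R B5 → L2 hit [D]
3: R B4 → L1 miss wb→B7 [-]
4: R B8 → L2 miss wb→B5 [-]
5: R B5 → L2 miss [-]
6: R B5 → L2 hit [-]
7: W B0 → L0 miss [D]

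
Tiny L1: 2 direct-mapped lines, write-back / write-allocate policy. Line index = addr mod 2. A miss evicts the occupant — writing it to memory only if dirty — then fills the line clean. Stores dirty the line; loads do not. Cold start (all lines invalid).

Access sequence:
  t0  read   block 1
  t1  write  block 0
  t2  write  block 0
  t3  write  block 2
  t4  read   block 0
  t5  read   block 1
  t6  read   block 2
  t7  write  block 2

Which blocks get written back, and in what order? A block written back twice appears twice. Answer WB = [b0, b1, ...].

0: R B1 -> L1 miss  d=-]
1: W B0 -> L0 miss  d=D]
2: W B0 -> L0 hit  d=D]
3: W B2 -> L0 miss wb->B0  d=D]
4: R B0 -> L0 miss wb->B2  d=-]
5: R B1 -> L1 hit  d=-]
6: R B2 -> L0 miss  d=-]
7: W B2 -> L0 hit  d=D]

WB = [0, 2]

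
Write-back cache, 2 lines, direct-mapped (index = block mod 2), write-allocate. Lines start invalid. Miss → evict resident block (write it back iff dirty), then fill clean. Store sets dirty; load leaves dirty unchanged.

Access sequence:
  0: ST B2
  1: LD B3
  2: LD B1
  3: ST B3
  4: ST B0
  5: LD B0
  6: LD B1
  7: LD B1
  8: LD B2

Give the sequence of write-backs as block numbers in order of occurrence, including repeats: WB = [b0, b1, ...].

WB = [2, 3, 0]

0: W B2 → L0 miss [D]
1: R B3 → L1 miss [-]
2: R B1 → L1 miss [-]
3: W B3 → L1 miss [D]
4: W B0 → L0 miss wb→B2 [D]
5: R B0 → L0 hit [D]
6: R B1 → L1 miss wb→B3 [-]
7: R B1 → L1 hit [-]
8: R B2 → L0 miss wb→B0 [-]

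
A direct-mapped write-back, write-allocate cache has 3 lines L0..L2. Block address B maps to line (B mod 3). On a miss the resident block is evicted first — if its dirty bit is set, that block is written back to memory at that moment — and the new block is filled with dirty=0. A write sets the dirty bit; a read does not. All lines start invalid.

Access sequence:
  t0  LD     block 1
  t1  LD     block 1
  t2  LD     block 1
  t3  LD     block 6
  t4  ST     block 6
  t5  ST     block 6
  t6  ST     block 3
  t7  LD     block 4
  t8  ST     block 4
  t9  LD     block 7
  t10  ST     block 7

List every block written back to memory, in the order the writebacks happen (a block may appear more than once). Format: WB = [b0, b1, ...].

  0 | R B1 → L1 miss [-]
  1 | R B1 → L1 hit [-]
  2 | R B1 → L1 hit [-]
  3 | R B6 → L0 miss [-]
  4 | W B6 → L0 hit [D]
  5 | W B6 → L0 hit [D]
  6 | W B3 → L0 miss wb→B6 [D]
  7 | R B4 → L1 miss [-]
  8 | W B4 → L1 hit [D]
  9 | R B7 → L1 miss wb→B4 [-]
  10 | W B7 → L1 hit [D]

WB = [6, 4]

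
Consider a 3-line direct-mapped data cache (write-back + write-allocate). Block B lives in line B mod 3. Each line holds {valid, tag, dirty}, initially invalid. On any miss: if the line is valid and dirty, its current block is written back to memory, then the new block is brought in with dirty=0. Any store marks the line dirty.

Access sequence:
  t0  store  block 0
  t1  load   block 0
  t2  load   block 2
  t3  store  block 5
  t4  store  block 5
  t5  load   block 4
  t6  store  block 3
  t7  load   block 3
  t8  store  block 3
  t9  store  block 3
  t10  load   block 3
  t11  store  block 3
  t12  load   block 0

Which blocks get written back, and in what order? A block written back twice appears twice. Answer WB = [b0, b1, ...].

WB = [0, 3]

0: W B0 -> L0 miss  d=D]
1: R B0 -> L0 hit  d=D]
2: R B2 -> L2 miss  d=-]
3: W B5 -> L2 miss  d=D]
4: W B5 -> L2 hit  d=D]
5: R B4 -> L1 miss  d=-]
6: W B3 -> L0 miss wb->B0  d=D]
7: R B3 -> L0 hit  d=D]
8: W B3 -> L0 hit  d=D]
9: W B3 -> L0 hit  d=D]
10: R B3 -> L0 hit  d=D]
11: W B3 -> L0 hit  d=D]
12: R B0 -> L0 miss wb->B3  d=-]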